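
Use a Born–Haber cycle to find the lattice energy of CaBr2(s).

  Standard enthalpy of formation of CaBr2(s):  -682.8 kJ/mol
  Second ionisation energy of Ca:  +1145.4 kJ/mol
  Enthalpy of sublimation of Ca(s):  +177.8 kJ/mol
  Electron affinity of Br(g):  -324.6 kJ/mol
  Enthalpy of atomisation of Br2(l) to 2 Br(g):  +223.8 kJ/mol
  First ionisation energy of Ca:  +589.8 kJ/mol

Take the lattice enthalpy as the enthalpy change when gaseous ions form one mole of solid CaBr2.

ΔHf° = 1·ΔHsub + 1·(ΣIE) + 1·D(Br2) + 2·EA + U
-682.8 = 1·(+177.8) + 1·(+1735.2) + 1·(+223.8) + 2·(-324.6) + U
U = -682.8 − (+1487.6) = -2170.4 kJ/mol

U = -2170.4 kJ/mol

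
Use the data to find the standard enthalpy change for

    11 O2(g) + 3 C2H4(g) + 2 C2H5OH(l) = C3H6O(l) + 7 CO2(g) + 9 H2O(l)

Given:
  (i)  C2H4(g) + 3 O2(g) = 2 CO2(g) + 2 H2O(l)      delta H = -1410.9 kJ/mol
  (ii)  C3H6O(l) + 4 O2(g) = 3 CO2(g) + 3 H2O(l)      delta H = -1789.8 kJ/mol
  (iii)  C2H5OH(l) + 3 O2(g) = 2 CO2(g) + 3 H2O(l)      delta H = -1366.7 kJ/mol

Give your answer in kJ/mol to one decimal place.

delta H = -5176.3 kJ/mol

(i) × 3: (3)·(-1410.9) = -4232.7 kJ/mol
(ii) reversed: +1789.8 kJ/mol
(iii) × 2: (2)·(-1366.7) = -2733.4 kJ/mol
delta H = (3)·(-1410.9) + (-1)·(-1789.8) + (2)·(-1366.7) = -5176.3 kJ/mol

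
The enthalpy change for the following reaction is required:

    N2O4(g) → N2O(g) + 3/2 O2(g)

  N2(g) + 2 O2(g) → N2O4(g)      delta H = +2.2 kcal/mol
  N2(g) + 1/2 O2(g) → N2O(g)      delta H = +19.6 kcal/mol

delta H = 17.4 kcal/mol

equation 1 reversed: -2.2 kcal/mol
equation 2 as written: +19.6 kcal/mol
Combining the equations, delta H = (-2.2) + (+19.6) = 17.4 kcal/mol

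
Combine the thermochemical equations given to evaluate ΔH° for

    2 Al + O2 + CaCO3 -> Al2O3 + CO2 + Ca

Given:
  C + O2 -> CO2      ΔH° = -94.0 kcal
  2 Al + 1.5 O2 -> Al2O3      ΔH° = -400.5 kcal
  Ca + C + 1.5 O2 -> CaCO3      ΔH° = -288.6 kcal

equation 1 as written (CO2 already on the product side): -94.0 kcal
equation 2 as written (Al2O3 already on the product side): -400.5 kcal
equation 3 reversed (CaCO3 must end up as a reactant): +288.6 kcal
By Hess's law, ΔH° = (1)·(-94.0) + (1)·(-400.5) + (-1)·(-288.6) = -205.9 kcal

ΔH° = -205.9 kcal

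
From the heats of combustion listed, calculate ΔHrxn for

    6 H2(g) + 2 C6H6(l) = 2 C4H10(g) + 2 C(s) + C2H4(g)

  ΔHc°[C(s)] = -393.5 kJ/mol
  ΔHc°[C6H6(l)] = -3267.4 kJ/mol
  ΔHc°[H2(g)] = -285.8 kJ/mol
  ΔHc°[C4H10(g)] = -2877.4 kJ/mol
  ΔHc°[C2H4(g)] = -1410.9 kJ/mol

Using ΔH = Σ nΔHc°(reactants) − Σ nΔHc°(products):
= [6·(-285.8) + 2·(-3267.4)] − [2·(-2877.4) + 2·(-393.5) + 1·(-1410.9)]
= -296.9 kJ/mol

ΔHrxn = -296.9 kJ/mol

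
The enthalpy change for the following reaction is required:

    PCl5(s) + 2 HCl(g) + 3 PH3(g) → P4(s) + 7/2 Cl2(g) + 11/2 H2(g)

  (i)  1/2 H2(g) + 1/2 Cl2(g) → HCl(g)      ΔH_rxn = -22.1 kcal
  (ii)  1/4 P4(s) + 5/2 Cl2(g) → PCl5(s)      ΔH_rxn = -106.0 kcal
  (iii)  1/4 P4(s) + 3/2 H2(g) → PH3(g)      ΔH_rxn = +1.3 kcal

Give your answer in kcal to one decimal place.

(i) reversed and × 2: (-2)·(-22.1) = +44.2 kcal
(ii) reversed: +106.0 kcal
(iii) reversed and × 3: (-3)·(+1.3) = -3.9 kcal
ΔH_rxn = (-2)·(-22.1) + (-1)·(-106.0) + (-3)·(+1.3) = 146.3 kcal

ΔH_rxn = 146.3 kcal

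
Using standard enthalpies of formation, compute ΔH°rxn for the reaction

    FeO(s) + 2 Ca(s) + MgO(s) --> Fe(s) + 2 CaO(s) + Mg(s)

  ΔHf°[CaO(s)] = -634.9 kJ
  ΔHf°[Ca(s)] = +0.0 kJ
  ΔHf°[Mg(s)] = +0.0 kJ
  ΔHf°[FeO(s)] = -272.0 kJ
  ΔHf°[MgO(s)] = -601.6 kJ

Products: 1·(+0.0) + 2·(-634.9) + 1·(+0.0) = -1269.8
Reactants: 1·(-272.0) + 2·(+0.0) + 1·(-601.6) = -873.6
ΔH°rxn = (-1269.8) − (-873.6) = -396.2 kJ

ΔH°rxn = -396.2 kJ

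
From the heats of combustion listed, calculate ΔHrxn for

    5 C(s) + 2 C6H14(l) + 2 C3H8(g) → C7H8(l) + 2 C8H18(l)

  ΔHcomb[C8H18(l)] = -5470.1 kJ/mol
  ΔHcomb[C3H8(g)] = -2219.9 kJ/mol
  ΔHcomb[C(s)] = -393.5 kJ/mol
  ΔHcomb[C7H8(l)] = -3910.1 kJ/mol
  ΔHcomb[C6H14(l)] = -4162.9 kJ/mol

With combustion enthalpies, reactants minus products:
= [5·(-393.5) + 2·(-4162.9) + 2·(-2219.9)] − [1·(-3910.1) + 2·(-5470.1)]
= 117.2 kJ/mol

ΔHrxn = 117.2 kJ/mol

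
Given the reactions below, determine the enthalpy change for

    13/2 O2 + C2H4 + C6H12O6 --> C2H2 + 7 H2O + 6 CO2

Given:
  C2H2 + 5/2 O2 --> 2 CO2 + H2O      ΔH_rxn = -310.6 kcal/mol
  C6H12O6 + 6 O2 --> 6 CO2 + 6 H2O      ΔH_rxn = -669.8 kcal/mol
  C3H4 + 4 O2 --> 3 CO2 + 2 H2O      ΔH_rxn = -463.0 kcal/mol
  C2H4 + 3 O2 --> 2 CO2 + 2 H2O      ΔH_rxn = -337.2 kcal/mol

equation 1 reversed (reverse to put C2H2 on the product side): +310.6 kcal/mol
equation 2 as written (C6H12O6 already on the reactant side): -669.8 kcal/mol
equation 3: not needed (C3H4 appears nowhere else).
equation 4 as written (C2H4 already on the reactant side): -337.2 kcal/mol
ΔH_rxn = (-1)·(-310.6) + (1)·(-669.8) + (1)·(-337.2) = -696.4 kcal/mol

ΔH_rxn = -696.4 kcal/mol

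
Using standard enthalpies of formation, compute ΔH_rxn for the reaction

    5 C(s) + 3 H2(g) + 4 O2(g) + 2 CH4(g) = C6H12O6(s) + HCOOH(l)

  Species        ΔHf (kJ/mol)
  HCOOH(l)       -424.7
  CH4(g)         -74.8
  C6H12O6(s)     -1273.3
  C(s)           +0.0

Products: 1·(-1273.3) + 1·(-424.7) = -1698.0
Reactants: 5·(+0.0) + 3·(+0.0) + 4·(+0.0) + 2·(-74.8) = -149.6
ΔH_rxn = (-1698.0) − (-149.6) = -1548.4 kJ/mol

ΔH_rxn = -1548.4 kJ/mol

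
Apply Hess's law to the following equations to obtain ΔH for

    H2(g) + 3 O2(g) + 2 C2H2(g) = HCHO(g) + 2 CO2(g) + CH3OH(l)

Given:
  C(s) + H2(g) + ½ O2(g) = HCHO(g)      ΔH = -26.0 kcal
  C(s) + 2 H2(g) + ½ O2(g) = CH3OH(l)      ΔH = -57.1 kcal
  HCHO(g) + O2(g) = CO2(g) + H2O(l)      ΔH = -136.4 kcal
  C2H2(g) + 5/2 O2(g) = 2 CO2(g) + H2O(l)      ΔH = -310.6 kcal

ΔH = -379.5 kcal

equation 1 reversed: +26.0 kcal
equation 2 as written: -57.1 kcal
equation 3 reversed and × 2: (-2)·(-136.4) = +272.8 kcal
equation 4 × 2: (2)·(-310.6) = -621.2 kcal
ΔH = (-1)·(-26.0) + (1)·(-57.1) + (-2)·(-136.4) + (2)·(-310.6) = -379.5 kcal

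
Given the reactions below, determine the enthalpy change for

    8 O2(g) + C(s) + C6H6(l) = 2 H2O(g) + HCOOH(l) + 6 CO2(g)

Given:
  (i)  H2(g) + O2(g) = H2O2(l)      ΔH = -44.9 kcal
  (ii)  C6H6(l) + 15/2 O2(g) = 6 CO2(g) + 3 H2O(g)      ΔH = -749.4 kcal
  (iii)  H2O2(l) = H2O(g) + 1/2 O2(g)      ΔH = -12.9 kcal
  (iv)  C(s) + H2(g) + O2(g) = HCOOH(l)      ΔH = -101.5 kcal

ΔH = -793.1 kcal

(i) reversed: +44.9 kcal
(ii) as written: -749.4 kcal
(iii) reversed: +12.9 kcal
(iv) as written: -101.5 kcal
ΔH = (-1)·(-44.9) + (1)·(-749.4) + (-1)·(-12.9) + (1)·(-101.5) = -793.1 kcal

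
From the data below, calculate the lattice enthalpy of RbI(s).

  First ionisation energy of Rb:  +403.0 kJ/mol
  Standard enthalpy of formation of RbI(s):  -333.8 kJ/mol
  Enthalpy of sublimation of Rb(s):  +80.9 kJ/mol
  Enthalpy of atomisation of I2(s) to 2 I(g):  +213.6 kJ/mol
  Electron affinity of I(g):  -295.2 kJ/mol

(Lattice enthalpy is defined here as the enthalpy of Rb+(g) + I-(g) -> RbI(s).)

U = -629.3 kJ/mol

ΔHf° = 1·ΔHsub + 1·(ΣIE) + 1/2·D(I2) + 1·EA + U
-333.8 = 1·(+80.9) + 1·(+403.0) + 1/2·(+213.6) + 1·(-295.2) + U
U = -333.8 − (+295.5) = -629.3 kJ/mol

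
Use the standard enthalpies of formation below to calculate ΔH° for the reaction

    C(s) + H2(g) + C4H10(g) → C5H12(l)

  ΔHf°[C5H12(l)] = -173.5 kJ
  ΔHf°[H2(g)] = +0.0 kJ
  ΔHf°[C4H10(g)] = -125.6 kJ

Products: 1·(-173.5) = -173.5
Reactants: 1·(+0.0) + 1·(+0.0) + 1·(-125.6) = -125.6
ΔH° = (-173.5) − (-125.6) = -47.9 kJ

ΔH° = -47.9 kJ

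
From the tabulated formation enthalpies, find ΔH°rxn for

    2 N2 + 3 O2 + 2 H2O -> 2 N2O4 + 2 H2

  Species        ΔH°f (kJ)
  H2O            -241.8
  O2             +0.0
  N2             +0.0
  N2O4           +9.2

ΔH°rxn = 502.0 kJ

Products: 2·(+9.2) + 2·(+0.0) = +18.4
Reactants: 2·(+0.0) + 3·(+0.0) + 2·(-241.8) = -483.6
ΔH°rxn = (+18.4) − (-483.6) = 502.0 kJ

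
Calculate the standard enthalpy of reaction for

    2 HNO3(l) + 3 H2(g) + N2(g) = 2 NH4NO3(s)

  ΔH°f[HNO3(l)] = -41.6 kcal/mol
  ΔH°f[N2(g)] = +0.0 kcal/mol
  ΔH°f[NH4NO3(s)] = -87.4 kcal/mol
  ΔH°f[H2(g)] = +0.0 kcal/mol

ΔH°rxn = -91.6 kcal/mol

Products: 2·(-87.4) = -174.8
Reactants: 2·(-41.6) + 3·(+0.0) + 1·(+0.0) = -83.2
ΔH°rxn = (-174.8) − (-83.2) = -91.6 kcal/mol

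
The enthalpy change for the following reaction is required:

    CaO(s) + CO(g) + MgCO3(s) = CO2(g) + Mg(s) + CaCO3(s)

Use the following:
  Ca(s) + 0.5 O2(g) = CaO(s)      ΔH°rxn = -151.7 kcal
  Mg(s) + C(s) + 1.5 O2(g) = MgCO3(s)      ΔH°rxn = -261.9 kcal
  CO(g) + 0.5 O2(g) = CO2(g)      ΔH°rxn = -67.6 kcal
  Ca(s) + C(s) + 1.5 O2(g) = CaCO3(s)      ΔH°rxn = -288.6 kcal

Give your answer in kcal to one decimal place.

equation 1 reversed: +151.7 kcal
equation 2 reversed: +261.9 kcal
equation 3 as written: -67.6 kcal
equation 4 as written: -288.6 kcal
Summing the manipulated equations, ΔH°rxn = (+151.7) + (+261.9) + (-67.6) + (-288.6) = 57.4 kcal

ΔH°rxn = 57.4 kcal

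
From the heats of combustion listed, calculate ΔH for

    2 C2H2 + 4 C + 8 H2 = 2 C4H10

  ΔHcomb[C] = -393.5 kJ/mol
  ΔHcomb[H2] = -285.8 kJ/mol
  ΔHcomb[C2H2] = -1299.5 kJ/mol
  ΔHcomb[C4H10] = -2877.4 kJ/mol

Using ΔH = Σ nΔHc°(reactants) − Σ nΔHc°(products):
= [2·(-1299.5) + 4·(-393.5) + 8·(-285.8)] − [2·(-2877.4)]
= -704.6 kJ/mol

ΔH = -704.6 kJ/mol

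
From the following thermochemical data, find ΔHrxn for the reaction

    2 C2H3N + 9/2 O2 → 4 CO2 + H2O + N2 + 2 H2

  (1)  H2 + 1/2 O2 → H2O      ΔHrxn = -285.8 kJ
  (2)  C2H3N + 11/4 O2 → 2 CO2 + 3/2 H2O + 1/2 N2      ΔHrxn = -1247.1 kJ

(1) reversed and × 2 (reverse to put H2 on the product side; scale by 2 for the 2 H2): (-2)·(-285.8) = +571.6 kJ
(2) × 2 (×2 to match 2 C2H3N in the target): (2)·(-1247.1) = -2494.2 kJ
ΔHrxn = (+571.6) + (-2494.2) = -1922.6 kJ

ΔHrxn = -1922.6 kJ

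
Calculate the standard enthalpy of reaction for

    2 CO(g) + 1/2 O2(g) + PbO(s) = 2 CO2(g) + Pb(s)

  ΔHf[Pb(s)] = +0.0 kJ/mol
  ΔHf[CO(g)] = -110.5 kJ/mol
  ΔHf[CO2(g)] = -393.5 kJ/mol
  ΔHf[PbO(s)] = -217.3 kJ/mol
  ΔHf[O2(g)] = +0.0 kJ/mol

ΔH°rxn = -348.7 kJ/mol

Products: 2·(-393.5) + 1·(+0.0) = -787.0
Reactants: 2·(-110.5) + 1/2·(+0.0) + 1·(-217.3) = -438.3
ΔH°rxn = (-787.0) − (-438.3) = -348.7 kJ/mol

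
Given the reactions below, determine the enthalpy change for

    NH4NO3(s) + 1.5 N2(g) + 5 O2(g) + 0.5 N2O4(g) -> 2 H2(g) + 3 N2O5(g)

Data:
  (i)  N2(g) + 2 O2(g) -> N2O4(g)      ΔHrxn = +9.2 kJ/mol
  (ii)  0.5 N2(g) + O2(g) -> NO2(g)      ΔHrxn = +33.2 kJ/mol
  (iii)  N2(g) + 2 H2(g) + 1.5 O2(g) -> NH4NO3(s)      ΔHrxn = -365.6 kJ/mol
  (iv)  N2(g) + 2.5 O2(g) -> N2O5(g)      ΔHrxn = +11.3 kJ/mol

(i) reversed and × 1/2: (-1/2)·(+9.2) = -4.6 kJ/mol
(ii): not needed.
(iii) reversed: +365.6 kJ/mol
(iv) × 3: (3)·(+11.3) = +33.9 kJ/mol
ΔHrxn = (-4.6) + (+365.6) + (+33.9) = 394.9 kJ/mol

ΔHrxn = 394.9 kJ/mol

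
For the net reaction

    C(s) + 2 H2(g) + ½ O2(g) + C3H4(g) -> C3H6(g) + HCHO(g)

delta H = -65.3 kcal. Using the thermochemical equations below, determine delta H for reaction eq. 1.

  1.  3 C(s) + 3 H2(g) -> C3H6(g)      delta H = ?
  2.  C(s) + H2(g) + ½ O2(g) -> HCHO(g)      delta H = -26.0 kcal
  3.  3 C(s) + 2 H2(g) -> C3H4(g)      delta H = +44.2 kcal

delta H = 4.9 kcal

eq. 1 as written: contributes x
eq. 2 as written: -26.0 kcal
eq. 3 reversed: -44.2 kcal
-65.3 = (-26.0) + (-44.2) + x
x = (-65.3 − (-70.2)) / (1) = 4.9 kcal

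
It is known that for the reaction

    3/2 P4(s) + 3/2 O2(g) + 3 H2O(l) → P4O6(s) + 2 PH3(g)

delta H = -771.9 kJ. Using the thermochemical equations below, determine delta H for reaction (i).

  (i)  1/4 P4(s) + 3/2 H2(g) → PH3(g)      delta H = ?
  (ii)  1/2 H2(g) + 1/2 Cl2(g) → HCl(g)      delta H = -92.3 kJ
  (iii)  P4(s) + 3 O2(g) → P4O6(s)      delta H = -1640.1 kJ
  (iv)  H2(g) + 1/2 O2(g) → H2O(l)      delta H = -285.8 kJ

(i) × 2 (×2 to match 2 PH3(g) in the target): contributes 2·x
(ii): not needed (Cl2(g) appears nowhere else).
(iii) as written (P4O6(s) already on the product side): -1640.1 kJ
(iv) reversed and × 3 (H2O(l) must end up as a reactant; scale by 3 for the 3 H2O(l)): (-3)·(-285.8) = +857.4 kJ
-771.9 = (-1640.1) + (+857.4) + 2·x
x = (-771.9 − (-782.7)) / (2) = 5.4 kJ

delta H = 5.4 kJ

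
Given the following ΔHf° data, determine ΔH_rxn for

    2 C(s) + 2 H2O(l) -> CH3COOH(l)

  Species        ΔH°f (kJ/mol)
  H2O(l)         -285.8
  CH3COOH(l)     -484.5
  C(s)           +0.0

ΔH_rxn = 87.1 kJ/mol

Products: 1·(-484.5) = -484.5
Reactants: 2·(+0.0) + 2·(-285.8) = -571.6
ΔH_rxn = (-484.5) − (-571.6) = 87.1 kJ/mol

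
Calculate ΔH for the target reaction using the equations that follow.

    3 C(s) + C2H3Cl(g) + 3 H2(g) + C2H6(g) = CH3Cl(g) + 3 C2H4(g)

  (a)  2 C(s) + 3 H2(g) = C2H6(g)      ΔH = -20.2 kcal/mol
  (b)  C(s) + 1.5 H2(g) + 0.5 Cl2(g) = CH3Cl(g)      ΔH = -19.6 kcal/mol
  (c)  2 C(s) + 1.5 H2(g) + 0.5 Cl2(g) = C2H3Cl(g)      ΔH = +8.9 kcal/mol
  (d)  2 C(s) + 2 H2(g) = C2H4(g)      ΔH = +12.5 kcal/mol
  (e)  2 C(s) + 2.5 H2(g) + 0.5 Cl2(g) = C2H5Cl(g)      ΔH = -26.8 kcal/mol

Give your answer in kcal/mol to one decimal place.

(a) reversed: +20.2 kcal/mol
(b) as written: -19.6 kcal/mol
(c) reversed: -8.9 kcal/mol
(d) × 3: (3)·(+12.5) = +37.5 kcal/mol
(e): not needed.
ΔH = (+20.2) + (-19.6) + (-8.9) + (+37.5) = 29.2 kcal/mol

ΔH = 29.2 kcal/mol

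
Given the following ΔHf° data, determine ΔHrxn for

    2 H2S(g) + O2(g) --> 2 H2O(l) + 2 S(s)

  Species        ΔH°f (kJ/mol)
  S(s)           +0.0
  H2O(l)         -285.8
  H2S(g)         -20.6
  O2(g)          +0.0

ΔHrxn = -530.4 kJ/mol

Products: 2·(-285.8) + 2·(+0.0) = -571.6
Reactants: 2·(-20.6) + 1·(+0.0) = -41.2
ΔHrxn = (-571.6) − (-41.2) = -530.4 kJ/mol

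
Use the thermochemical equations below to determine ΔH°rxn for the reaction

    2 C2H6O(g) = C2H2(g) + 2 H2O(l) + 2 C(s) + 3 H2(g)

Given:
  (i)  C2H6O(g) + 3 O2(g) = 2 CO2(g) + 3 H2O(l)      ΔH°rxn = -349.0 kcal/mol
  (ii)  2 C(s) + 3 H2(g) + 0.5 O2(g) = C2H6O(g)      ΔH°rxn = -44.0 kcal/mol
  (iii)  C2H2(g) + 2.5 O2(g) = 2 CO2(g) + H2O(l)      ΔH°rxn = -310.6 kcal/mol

(i) as written: -349.0 kcal/mol
(ii) reversed (C(s) must end up as a product): +44.0 kcal/mol
(iii) reversed (C2H2(g) must end up as a product): +310.6 kcal/mol
Summing the manipulated equations, ΔH°rxn = (-349.0) + (+44.0) + (+310.6) = 5.6 kcal/mol

ΔH°rxn = 5.6 kcal/mol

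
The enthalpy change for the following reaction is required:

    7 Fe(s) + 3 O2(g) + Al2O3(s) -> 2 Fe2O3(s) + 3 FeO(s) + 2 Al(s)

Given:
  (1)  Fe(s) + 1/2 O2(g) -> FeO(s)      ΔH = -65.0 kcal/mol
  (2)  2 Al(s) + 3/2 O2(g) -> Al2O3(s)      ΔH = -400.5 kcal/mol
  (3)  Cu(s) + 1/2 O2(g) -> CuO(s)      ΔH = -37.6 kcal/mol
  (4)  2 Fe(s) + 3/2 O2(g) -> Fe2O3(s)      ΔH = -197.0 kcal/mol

(1) × 3: (3)·(-65.0) = -195.0 kcal/mol
(2) reversed: +400.5 kcal/mol
(3): not needed.
(4) × 2: (2)·(-197.0) = -394.0 kcal/mol
ΔH = (-195.0) + (+400.5) + (-394.0) = -188.5 kcal/mol

ΔH = -188.5 kcal/mol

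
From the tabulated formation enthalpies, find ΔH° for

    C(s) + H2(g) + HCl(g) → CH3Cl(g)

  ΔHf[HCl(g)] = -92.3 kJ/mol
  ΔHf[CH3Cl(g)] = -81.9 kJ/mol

Products: 1·(-81.9) = -81.9
Reactants: 1·(+0.0) + 1·(+0.0) + 1·(-92.3) = -92.3
ΔH° = (-81.9) − (-92.3) = 10.4 kJ/mol

ΔH° = 10.4 kJ/mol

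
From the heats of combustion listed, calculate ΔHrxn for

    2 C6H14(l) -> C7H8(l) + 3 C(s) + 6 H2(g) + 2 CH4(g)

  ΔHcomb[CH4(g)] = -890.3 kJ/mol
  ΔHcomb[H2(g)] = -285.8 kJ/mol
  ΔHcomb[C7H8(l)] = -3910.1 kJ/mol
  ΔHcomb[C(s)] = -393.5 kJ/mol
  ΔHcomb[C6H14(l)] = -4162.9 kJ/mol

ΔHrxn = 260.2 kJ/mol

Using ΔH = Σ nΔHc°(reactants) − Σ nΔHc°(products):
= [2·(-4162.9)] − [1·(-3910.1) + 3·(-393.5) + 6·(-285.8) + 2·(-890.3)]
= 260.2 kJ/mol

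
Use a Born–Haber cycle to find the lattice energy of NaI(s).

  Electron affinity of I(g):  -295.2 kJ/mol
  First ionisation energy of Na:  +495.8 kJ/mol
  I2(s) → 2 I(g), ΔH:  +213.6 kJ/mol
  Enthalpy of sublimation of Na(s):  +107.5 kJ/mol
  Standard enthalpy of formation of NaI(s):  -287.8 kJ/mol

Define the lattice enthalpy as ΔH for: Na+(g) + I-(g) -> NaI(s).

ΔHf° = 1·ΔHsub + 1·(ΣIE) + 1/2·D(I2) + 1·EA + U
-287.8 = 1·(+107.5) + 1·(+495.8) + 1/2·(+213.6) + 1·(-295.2) + U
U = -287.8 − (+414.9) = -702.7 kJ/mol

U = -702.7 kJ/mol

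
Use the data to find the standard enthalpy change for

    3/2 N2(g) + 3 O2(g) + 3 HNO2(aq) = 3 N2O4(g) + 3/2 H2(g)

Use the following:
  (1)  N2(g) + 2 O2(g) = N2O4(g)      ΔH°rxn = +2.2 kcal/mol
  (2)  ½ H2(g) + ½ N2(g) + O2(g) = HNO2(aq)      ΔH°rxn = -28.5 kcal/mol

(1) × 3: (3)·(+2.2) = +6.6 kcal/mol
(2) reversed and × 3: (-3)·(-28.5) = +85.5 kcal/mol
ΔH°rxn = (3)·(+2.2) + (-3)·(-28.5) = 92.1 kcal/mol

ΔH°rxn = 92.1 kcal/mol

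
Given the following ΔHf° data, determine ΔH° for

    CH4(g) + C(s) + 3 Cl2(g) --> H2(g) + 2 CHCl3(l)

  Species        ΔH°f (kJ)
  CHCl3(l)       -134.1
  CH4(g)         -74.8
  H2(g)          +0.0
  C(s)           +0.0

Products: 1·(+0.0) + 2·(-134.1) = -268.2
Reactants: 1·(-74.8) + 1·(+0.0) + 3·(+0.0) = -74.8
ΔH° = (-268.2) − (-74.8) = -193.4 kJ

ΔH° = -193.4 kJ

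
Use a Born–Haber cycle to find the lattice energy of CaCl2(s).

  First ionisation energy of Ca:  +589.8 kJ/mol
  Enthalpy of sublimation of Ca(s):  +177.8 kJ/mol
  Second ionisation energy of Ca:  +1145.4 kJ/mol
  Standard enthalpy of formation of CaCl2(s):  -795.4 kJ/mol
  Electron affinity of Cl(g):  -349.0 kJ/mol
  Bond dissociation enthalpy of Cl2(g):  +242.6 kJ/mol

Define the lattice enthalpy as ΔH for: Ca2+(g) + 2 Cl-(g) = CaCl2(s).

ΔHf° = 1·ΔHsub + 1·(ΣIE) + 1·D(Cl2) + 2·EA + U
-795.4 = 1·(+177.8) + 1·(+1735.2) + 1·(+242.6) + 2·(-349.0) + U
U = -795.4 − (+1457.6) = -2253.0 kJ/mol

U = -2253.0 kJ/mol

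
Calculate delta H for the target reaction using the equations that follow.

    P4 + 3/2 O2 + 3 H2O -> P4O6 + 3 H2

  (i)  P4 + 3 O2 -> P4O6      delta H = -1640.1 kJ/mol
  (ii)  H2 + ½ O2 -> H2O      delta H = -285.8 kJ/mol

delta H = -782.7 kJ/mol

(i) as written: -1640.1 kJ/mol
(ii) reversed and × 3: (-3)·(-285.8) = +857.4 kJ/mol
delta H = (1)·(-1640.1) + (-3)·(-285.8) = -782.7 kJ/mol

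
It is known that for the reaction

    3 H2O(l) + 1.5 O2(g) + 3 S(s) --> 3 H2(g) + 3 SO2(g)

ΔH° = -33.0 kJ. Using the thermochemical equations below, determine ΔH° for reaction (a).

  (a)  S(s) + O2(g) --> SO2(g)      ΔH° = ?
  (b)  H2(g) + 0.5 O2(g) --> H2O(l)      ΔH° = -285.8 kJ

ΔH° = -296.8 kJ

(a) × 3: contributes 3·x
(b) reversed and × 3: (-3)·(-285.8) = +857.4 kJ
-33.0 = (+857.4) + 3·x
x = (-33.0 − (+857.4)) / (3) = -296.8 kJ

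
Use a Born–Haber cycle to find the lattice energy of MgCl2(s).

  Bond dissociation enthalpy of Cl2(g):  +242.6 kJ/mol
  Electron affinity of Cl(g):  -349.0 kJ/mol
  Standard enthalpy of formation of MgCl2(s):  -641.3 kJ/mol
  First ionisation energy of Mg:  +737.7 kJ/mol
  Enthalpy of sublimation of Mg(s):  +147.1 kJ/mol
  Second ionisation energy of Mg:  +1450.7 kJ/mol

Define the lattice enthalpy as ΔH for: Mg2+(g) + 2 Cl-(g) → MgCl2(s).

ΔHf° = 1·ΔHsub + 1·(ΣIE) + 1·D(Cl2) + 2·EA + U
-641.3 = 1·(+147.1) + 1·(+2188.4) + 1·(+242.6) + 2·(-349.0) + U
U = -641.3 − (+1880.1) = -2521.4 kJ/mol

U = -2521.4 kJ/mol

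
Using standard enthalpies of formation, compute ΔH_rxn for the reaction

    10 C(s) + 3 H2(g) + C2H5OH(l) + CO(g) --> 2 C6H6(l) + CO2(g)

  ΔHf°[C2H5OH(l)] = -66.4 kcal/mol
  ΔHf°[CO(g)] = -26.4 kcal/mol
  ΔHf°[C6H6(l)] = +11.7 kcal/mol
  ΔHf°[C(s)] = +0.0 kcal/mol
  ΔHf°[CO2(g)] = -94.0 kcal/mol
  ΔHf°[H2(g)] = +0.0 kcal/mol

Products: 2·(+11.7) + 1·(-94.0) = -70.6
Reactants: 10·(+0.0) + 3·(+0.0) + 1·(-66.4) + 1·(-26.4) = -92.8
ΔH_rxn = (-70.6) − (-92.8) = 22.2 kcal/mol

ΔH_rxn = 22.2 kcal/mol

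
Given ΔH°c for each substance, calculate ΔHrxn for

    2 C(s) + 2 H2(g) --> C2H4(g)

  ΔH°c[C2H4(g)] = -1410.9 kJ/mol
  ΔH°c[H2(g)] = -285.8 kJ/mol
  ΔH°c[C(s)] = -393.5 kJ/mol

Using ΔH = Σ nΔHc°(reactants) − Σ nΔHc°(products):
= [2·(-393.5) + 2·(-285.8)] − [1·(-1410.9)]
= 52.3 kJ/mol

ΔHrxn = 52.3 kJ/mol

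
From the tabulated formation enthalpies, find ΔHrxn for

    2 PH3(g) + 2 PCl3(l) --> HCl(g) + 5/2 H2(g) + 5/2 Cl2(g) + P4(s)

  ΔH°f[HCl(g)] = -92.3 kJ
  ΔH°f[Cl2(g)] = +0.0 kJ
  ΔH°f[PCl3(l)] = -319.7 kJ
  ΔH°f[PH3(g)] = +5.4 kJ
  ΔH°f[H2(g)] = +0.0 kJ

Products: 1·(-92.3) + 5/2·(+0.0) + 5/2·(+0.0) + 1·(+0.0) = -92.3
Reactants: 2·(+5.4) + 2·(-319.7) = -628.6
ΔHrxn = (-92.3) − (-628.6) = 536.3 kJ

ΔHrxn = 536.3 kJ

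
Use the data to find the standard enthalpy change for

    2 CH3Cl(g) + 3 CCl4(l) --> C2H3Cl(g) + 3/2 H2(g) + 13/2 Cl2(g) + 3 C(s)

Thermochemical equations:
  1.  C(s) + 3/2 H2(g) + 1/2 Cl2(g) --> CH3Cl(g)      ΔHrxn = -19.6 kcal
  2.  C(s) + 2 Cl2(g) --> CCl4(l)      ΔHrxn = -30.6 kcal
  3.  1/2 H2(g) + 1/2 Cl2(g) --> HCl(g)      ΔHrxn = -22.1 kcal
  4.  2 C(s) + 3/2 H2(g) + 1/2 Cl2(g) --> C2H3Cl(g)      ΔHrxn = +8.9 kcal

eq. 1 reversed and × 2: (-2)·(-19.6) = +39.2 kcal
eq. 2 reversed and × 3: (-3)·(-30.6) = +91.8 kcal
eq. 3: not needed.
eq. 4 as written: +8.9 kcal
Combining the equations, ΔHrxn = (+39.2) + (+91.8) + (+8.9) = 139.9 kcal

ΔHrxn = 139.9 kcal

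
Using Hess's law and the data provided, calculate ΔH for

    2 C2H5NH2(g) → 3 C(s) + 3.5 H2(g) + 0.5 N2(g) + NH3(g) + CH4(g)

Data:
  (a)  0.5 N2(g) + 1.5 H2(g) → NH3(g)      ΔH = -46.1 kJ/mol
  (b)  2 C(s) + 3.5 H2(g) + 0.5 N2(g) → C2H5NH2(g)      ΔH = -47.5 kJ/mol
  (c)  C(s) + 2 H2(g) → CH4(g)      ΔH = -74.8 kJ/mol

ΔH = -25.9 kJ/mol

(a) as written (NH3(g) already on the product side): -46.1 kJ/mol
(b) reversed and × 2 (C2H5NH2(g) must end up as a reactant; scale by 2 for the 2 C2H5NH2(g)): (-2)·(-47.5) = +95.0 kJ/mol
(c) as written (CH4(g) already on the product side): -74.8 kJ/mol
Since enthalpy is a state function, ΔH = (1)·(-46.1) + (-2)·(-47.5) + (1)·(-74.8) = -25.9 kJ/mol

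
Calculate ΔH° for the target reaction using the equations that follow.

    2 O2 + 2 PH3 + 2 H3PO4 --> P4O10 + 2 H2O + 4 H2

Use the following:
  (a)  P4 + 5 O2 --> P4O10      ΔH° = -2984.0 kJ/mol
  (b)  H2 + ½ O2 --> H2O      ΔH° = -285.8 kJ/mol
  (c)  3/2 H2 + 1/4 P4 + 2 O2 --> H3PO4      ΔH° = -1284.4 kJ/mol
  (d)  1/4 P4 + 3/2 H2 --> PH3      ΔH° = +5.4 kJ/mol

ΔH° = -997.6 kJ/mol

(a) as written: -2984.0 kJ/mol
(b) × 2: (2)·(-285.8) = -571.6 kJ/mol
(c) reversed and × 2: (-2)·(-1284.4) = +2568.8 kJ/mol
(d) reversed and × 2: (-2)·(+5.4) = -10.8 kJ/mol
Since enthalpy is a state function, ΔH° = (-2984.0) + (-571.6) + (+2568.8) + (-10.8) = -997.6 kJ/mol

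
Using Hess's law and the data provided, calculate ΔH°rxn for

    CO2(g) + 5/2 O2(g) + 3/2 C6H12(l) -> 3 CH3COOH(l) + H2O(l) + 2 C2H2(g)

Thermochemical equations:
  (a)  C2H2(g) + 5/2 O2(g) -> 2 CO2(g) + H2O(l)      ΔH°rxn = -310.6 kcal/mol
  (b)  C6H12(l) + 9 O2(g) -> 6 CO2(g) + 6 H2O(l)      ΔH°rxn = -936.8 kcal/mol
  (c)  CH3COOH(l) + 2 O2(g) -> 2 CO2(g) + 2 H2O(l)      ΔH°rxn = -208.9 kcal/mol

(a) reversed and × 2: (-2)·(-310.6) = +621.2 kcal/mol
(b) × 3/2: (3/2)·(-936.8) = -1405.2 kcal/mol
(c) reversed and × 3: (-3)·(-208.9) = +626.7 kcal/mol
ΔH°rxn = (+621.2) + (-1405.2) + (+626.7) = -157.3 kcal/mol

ΔH°rxn = -157.3 kcal/mol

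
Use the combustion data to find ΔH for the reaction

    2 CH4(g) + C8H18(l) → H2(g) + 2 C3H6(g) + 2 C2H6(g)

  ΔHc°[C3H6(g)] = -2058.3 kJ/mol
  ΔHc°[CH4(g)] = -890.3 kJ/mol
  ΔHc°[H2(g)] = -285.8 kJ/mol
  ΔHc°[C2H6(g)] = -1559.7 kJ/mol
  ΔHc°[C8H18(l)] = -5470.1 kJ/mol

With combustion enthalpies, reactants minus products:
= [2·(-890.3) + 1·(-5470.1)] − [1·(-285.8) + 2·(-2058.3) + 2·(-1559.7)]
= 271.1 kJ/mol

ΔH = 271.1 kJ/mol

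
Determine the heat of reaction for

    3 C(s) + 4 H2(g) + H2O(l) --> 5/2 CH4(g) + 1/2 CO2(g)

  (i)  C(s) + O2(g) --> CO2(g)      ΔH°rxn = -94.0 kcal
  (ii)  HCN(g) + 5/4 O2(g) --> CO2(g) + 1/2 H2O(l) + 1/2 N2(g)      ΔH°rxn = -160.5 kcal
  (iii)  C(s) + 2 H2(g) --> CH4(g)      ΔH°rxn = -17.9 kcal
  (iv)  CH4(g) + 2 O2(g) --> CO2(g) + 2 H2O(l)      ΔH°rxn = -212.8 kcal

ΔH°rxn = -23.4 kcal

(i) as written: -94.0 kcal
(ii): not needed (N2(g) appears nowhere else).
(iii) × 2 (×2 to match 4 H2(g) in the target): (2)·(-17.9) = -35.8 kcal
(iv) reversed and × 1/2: (-1/2)·(-212.8) = +106.4 kcal
ΔH°rxn = (-94.0) + (-35.8) + (+106.4) = -23.4 kcal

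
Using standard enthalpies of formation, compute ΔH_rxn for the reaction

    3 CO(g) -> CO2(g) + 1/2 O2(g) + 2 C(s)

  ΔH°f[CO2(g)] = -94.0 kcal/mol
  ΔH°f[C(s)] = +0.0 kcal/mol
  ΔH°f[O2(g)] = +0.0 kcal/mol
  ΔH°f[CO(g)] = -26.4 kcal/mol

ΔH_rxn = -14.8 kcal/mol

Products: 1·(-94.0) + 1/2·(+0.0) + 2·(+0.0) = -94.0
Reactants: 3·(-26.4) = -79.2
ΔH_rxn = (-94.0) − (-79.2) = -14.8 kcal/mol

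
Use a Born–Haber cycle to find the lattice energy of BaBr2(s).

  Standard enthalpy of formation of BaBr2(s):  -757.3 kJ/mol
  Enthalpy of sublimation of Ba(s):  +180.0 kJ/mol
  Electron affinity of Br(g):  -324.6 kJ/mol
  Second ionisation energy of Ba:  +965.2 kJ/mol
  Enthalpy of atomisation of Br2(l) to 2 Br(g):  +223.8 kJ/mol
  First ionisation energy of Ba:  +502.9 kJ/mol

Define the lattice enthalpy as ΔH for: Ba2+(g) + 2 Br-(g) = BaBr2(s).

ΔHf° = 1·ΔHsub + 1·(ΣIE) + 1·D(Br2) + 2·EA + U
-757.3 = 1·(+180.0) + 1·(+1468.1) + 1·(+223.8) + 2·(-324.6) + U
U = -757.3 − (+1222.7) = -1980.0 kJ/mol

U = -1980.0 kJ/mol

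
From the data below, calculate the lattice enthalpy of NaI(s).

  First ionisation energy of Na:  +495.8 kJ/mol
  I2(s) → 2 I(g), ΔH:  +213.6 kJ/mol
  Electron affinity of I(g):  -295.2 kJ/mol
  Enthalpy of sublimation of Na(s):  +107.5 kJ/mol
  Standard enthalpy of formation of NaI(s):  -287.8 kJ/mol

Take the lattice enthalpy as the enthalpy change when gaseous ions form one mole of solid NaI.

U = -702.7 kJ/mol

ΔHf° = 1·ΔHsub + 1·(ΣIE) + 1/2·D(I2) + 1·EA + U
-287.8 = 1·(+107.5) + 1·(+495.8) + 1/2·(+213.6) + 1·(-295.2) + U
U = -287.8 − (+414.9) = -702.7 kJ/mol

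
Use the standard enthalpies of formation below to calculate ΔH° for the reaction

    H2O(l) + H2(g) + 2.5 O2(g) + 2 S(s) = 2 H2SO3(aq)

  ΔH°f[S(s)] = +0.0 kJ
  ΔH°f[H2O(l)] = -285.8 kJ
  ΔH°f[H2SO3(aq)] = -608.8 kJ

ΔH°rxn = Σ nΔHf°(products) − Σ nΔHf°(reactants).
Products: 2·(-608.8) = -1217.6
Reactants: 1·(-285.8) + 1·(+0.0) + 5/2·(+0.0) + 2·(+0.0) = -285.8
ΔH° = (-1217.6) − (-285.8) = -931.8 kJ

ΔH° = -931.8 kJ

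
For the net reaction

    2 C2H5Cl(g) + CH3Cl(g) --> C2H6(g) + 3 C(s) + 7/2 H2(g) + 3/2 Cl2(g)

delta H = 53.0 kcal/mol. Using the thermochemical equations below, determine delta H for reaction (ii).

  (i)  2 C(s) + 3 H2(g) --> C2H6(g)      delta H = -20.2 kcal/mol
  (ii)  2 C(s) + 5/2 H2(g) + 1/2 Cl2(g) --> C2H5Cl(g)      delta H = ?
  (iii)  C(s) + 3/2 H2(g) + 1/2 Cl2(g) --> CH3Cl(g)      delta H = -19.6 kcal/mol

delta H = -26.8 kcal/mol

(i) as written: -20.2 kcal/mol
(ii) reversed and × 2: contributes −2·x
(iii) reversed: +19.6 kcal/mol
+53.0 = (-20.2) + (+19.6) − 2·x
x = (+53.0 − (-0.6)) / (-2) = -26.8 kcal/mol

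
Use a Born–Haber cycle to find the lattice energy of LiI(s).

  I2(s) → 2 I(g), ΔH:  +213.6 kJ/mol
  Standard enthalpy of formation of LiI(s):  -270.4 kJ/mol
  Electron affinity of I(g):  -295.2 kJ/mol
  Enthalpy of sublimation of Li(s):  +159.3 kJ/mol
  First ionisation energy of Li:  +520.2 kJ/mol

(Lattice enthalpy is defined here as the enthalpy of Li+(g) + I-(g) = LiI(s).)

ΔHf° = 1·ΔHsub + 1·(ΣIE) + 1/2·D(I2) + 1·EA + U
-270.4 = 1·(+159.3) + 1·(+520.2) + 1/2·(+213.6) + 1·(-295.2) + U
U = -270.4 − (+491.1) = -761.5 kJ/mol

U = -761.5 kJ/mol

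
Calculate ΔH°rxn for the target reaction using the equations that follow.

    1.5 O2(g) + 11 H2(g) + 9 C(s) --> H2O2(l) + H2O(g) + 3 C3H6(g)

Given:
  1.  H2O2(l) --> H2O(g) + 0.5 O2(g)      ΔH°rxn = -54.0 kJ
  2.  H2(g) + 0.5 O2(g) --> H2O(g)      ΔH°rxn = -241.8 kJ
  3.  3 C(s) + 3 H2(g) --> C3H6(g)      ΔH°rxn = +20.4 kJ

ΔH°rxn = -368.4 kJ

eq. 1 reversed: +54.0 kJ
eq. 2 × 2: (2)·(-241.8) = -483.6 kJ
eq. 3 × 3: (3)·(+20.4) = +61.2 kJ
Since enthalpy is a state function, ΔH°rxn = (-1)·(-54.0) + (2)·(-241.8) + (3)·(+20.4) = -368.4 kJ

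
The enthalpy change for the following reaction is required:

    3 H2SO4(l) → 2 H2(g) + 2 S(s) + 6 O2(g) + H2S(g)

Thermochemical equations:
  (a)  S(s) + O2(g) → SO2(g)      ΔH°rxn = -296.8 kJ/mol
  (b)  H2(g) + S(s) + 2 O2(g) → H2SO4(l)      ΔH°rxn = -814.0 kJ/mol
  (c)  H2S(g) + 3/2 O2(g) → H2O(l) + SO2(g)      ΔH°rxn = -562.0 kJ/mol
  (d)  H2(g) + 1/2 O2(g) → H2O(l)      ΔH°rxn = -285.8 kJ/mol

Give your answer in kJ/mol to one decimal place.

ΔH°rxn = 2421.4 kJ/mol

(a) as written: -296.8 kJ/mol
(b) reversed and × 3: (-3)·(-814.0) = +2442.0 kJ/mol
(c) reversed: +562.0 kJ/mol
(d) as written: -285.8 kJ/mol
ΔH°rxn = (1)·(-296.8) + (-3)·(-814.0) + (-1)·(-562.0) + (1)·(-285.8) = 2421.4 kJ/mol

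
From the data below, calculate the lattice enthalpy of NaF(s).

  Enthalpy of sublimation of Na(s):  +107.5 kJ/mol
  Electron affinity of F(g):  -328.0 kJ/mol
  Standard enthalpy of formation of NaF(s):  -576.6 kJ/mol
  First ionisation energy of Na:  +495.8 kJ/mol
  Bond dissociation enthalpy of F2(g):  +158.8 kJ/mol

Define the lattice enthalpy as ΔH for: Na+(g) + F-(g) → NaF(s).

U = -931.3 kJ/mol

ΔHf° = 1·ΔHsub + 1·(ΣIE) + 1/2·D(F2) + 1·EA + U
-576.6 = 1·(+107.5) + 1·(+495.8) + 1/2·(+158.8) + 1·(-328.0) + U
U = -576.6 − (+354.7) = -931.3 kJ/mol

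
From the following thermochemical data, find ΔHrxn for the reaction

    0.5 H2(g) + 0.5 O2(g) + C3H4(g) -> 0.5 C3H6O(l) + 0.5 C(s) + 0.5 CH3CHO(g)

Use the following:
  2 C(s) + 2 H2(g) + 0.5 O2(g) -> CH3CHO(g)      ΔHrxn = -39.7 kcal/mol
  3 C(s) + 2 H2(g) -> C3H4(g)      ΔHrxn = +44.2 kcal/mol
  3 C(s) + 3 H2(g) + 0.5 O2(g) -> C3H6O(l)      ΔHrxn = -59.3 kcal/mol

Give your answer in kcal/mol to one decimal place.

ΔHrxn = -93.7 kcal/mol

equation 1 × 1/2: (1/2)·(-39.7) = -19.85 kcal/mol
equation 2 reversed: -44.2 kcal/mol
equation 3 × 1/2: (1/2)·(-59.3) = -29.65 kcal/mol
ΔHrxn = (1/2)·(-39.7) + (-1)·(+44.2) + (1/2)·(-59.3) = -93.7 kcal/mol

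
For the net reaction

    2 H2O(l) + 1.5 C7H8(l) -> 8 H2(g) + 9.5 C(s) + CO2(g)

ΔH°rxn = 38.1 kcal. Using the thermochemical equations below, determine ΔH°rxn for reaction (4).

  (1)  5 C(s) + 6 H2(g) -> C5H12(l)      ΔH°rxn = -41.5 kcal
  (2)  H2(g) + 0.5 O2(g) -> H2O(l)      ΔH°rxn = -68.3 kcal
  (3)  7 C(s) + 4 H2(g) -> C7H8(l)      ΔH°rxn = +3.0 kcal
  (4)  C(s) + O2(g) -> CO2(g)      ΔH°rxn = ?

(1): not needed.
(2) reversed and × 2: (-2)·(-68.3) = +136.6 kcal
(3) reversed and × 3/2: (-3/2)·(+3.0) = -4.5 kcal
(4) as written: contributes x
+38.1 = (+136.6) + (-4.5) + x
x = (+38.1 − (+132.1)) / (1) = -94.0 kcal

ΔH°rxn = -94.0 kcal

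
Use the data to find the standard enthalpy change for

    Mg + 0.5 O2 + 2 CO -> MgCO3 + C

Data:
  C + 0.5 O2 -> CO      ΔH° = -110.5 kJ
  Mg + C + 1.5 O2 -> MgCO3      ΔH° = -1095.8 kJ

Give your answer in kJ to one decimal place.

equation 1 reversed and × 2 (reverse to put CO on the reactant side; ×2 to match 2 CO in the target): (-2)·(-110.5) = +221.0 kJ
equation 2 as written (MgCO3 already on the product side): -1095.8 kJ
ΔH° = (+221.0) + (-1095.8) = -874.8 kJ

ΔH° = -874.8 kJ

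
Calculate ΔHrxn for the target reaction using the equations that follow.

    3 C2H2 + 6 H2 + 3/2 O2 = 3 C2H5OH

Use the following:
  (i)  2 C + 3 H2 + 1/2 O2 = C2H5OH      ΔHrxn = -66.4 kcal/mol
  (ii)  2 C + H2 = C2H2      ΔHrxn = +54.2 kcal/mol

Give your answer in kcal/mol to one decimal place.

ΔHrxn = -361.8 kcal/mol

(i) × 3 (scale by 3 for the 3 C2H5OH): (3)·(-66.4) = -199.2 kcal/mol
(ii) reversed and × 3 (C2H2 must end up as a reactant; ×3 to match 3 C2H2 in the target): (-3)·(+54.2) = -162.6 kcal/mol
By Hess's law, ΔHrxn = (-199.2) + (-162.6) = -361.8 kcal/mol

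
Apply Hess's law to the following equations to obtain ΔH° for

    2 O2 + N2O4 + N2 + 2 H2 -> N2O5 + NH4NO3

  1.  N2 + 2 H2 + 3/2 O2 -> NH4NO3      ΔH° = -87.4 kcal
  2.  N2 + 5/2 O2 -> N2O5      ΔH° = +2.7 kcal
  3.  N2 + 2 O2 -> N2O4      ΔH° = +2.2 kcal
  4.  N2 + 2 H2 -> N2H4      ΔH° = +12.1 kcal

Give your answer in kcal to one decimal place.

eq. 1 as written (NH4NO3 already on the product side): -87.4 kcal
eq. 2 as written (N2O5 already on the product side): +2.7 kcal
eq. 3 reversed (N2O4 must end up as a reactant): -2.2 kcal
eq. 4: not needed (N2H4 appears nowhere else).
Combining the equations, ΔH° = (-87.4) + (+2.7) + (-2.2) = -86.9 kcal

ΔH° = -86.9 kcal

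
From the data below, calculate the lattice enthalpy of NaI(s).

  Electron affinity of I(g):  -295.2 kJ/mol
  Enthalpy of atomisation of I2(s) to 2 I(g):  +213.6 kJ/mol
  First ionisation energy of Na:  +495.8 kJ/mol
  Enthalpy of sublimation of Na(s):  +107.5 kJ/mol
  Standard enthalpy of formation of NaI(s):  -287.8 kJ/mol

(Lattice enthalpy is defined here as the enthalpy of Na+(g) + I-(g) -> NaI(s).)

ΔHf° = 1·ΔHsub + 1·(ΣIE) + 1/2·D(I2) + 1·EA + U
-287.8 = 1·(+107.5) + 1·(+495.8) + 1/2·(+213.6) + 1·(-295.2) + U
U = -287.8 − (+414.9) = -702.7 kJ/mol

U = -702.7 kJ/mol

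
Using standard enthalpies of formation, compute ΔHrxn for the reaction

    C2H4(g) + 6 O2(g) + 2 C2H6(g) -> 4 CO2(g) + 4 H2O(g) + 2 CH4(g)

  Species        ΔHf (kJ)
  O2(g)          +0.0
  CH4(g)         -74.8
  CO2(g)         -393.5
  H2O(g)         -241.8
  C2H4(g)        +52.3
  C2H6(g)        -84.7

ΔHrxn = -2573.7 kJ

ΔH°rxn = Σ nΔHf°(products) − Σ nΔHf°(reactants).
Products: 4·(-393.5) + 4·(-241.8) + 2·(-74.8) = -2690.8
Reactants: 1·(+52.3) + 6·(+0.0) + 2·(-84.7) = -117.1
ΔHrxn = (-2690.8) − (-117.1) = -2573.7 kJ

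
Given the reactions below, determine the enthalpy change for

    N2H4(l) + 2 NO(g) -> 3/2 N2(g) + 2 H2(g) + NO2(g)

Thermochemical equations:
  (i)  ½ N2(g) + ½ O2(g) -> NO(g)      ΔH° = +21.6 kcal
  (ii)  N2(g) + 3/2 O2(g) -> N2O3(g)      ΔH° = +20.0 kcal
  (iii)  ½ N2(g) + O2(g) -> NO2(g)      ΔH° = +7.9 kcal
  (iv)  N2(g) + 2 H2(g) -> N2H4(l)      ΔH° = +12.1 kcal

ΔH° = -47.4 kcal

(i) reversed and × 2: (-2)·(+21.6) = -43.2 kcal
(ii): not needed.
(iii) as written: +7.9 kcal
(iv) reversed: -12.1 kcal
ΔH° = (-43.2) + (+7.9) + (-12.1) = -47.4 kcal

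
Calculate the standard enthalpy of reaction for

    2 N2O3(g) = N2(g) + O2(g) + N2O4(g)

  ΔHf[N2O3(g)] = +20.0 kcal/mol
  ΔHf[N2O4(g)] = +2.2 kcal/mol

ΔH° = -37.8 kcal/mol

Products: 1·(+0.0) + 1·(+0.0) + 1·(+2.2) = +2.2
Reactants: 2·(+20.0) = +40.0
ΔH° = (+2.2) − (+40.0) = -37.8 kcal/mol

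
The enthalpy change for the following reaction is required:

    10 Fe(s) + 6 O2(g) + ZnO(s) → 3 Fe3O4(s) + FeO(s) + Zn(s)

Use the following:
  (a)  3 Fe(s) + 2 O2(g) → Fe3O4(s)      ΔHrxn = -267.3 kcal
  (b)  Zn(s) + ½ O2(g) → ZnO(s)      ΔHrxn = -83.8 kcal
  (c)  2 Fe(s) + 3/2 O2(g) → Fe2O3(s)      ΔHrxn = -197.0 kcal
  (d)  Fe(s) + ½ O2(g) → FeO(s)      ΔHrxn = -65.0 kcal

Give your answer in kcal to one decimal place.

ΔHrxn = -783.1 kcal

(a) × 3 (scale by 3 for the 3 Fe3O4(s)): (3)·(-267.3) = -801.9 kcal
(b) reversed (reverse to put ZnO(s) on the reactant side): +83.8 kcal
(c): not needed (Fe2O3(s) appears nowhere else).
(d) as written (FeO(s) already on the product side): -65.0 kcal
Summing the manipulated equations, ΔHrxn = (-801.9) + (+83.8) + (-65.0) = -783.1 kcal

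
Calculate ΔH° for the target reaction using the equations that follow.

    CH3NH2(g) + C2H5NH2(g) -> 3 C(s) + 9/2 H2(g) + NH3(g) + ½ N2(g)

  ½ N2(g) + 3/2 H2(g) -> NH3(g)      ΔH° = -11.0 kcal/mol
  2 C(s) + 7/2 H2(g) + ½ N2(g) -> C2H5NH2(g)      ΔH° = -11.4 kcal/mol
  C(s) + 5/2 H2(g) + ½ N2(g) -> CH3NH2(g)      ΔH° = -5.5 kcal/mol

equation 1 as written (NH3(g) already on the product side): -11.0 kcal/mol
equation 2 reversed (reverse to put C2H5NH2(g) on the reactant side): +11.4 kcal/mol
equation 3 reversed (reverse to put CH3NH2(g) on the reactant side): +5.5 kcal/mol
Summing the manipulated equations, ΔH° = (1)·(-11.0) + (-1)·(-11.4) + (-1)·(-5.5) = 5.9 kcal/mol

ΔH° = 5.9 kcal/mol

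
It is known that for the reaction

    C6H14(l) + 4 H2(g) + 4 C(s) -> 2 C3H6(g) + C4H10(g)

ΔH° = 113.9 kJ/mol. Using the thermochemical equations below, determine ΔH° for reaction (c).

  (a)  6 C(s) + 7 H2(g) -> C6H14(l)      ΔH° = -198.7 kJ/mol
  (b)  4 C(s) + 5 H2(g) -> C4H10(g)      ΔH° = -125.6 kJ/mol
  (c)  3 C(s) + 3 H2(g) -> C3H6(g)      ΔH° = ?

(a) reversed: +198.7 kJ/mol
(b) as written: -125.6 kJ/mol
(c) × 2: contributes 2·x
+113.9 = (+198.7) + (-125.6) + 2·x
x = (+113.9 − (+73.1)) / (2) = 20.4 kJ/mol

ΔH° = 20.4 kJ/mol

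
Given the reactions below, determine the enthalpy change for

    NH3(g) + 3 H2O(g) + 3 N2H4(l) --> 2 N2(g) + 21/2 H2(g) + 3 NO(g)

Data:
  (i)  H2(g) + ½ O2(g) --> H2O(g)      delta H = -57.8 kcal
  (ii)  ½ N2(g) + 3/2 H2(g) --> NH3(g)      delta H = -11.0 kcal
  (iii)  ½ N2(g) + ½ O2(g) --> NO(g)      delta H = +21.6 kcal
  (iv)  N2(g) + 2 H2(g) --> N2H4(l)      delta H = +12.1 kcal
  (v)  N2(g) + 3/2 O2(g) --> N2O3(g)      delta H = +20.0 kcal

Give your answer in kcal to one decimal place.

(i) reversed and × 3: (-3)·(-57.8) = +173.4 kcal
(ii) reversed: +11.0 kcal
(iii) × 3: (3)·(+21.6) = +64.8 kcal
(iv) reversed and × 3: (-3)·(+12.1) = -36.3 kcal
(v): not needed.
delta H = (-3)·(-57.8) + (-1)·(-11.0) + (3)·(+21.6) + (-3)·(+12.1) = 212.9 kcal

delta H = 212.9 kcal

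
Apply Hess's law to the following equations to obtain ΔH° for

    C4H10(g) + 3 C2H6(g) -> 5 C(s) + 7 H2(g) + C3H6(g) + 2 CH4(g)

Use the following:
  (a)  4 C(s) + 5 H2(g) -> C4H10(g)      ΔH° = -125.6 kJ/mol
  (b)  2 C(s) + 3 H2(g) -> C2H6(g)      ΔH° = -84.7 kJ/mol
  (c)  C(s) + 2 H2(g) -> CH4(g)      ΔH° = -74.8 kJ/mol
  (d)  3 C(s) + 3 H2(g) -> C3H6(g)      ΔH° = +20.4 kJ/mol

ΔH° = 250.5 kJ/mol

(a) reversed: +125.6 kJ/mol
(b) reversed and × 3: (-3)·(-84.7) = +254.1 kJ/mol
(c) × 2: (2)·(-74.8) = -149.6 kJ/mol
(d) as written: +20.4 kJ/mol
ΔH° = (-1)·(-125.6) + (-3)·(-84.7) + (2)·(-74.8) + (1)·(+20.4) = 250.5 kJ/mol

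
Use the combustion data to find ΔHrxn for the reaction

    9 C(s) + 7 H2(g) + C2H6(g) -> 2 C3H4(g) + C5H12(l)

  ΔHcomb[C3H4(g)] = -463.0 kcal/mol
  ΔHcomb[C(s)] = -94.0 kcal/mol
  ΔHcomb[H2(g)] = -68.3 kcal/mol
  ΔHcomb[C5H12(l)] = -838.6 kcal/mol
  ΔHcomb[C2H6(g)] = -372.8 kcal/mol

With combustion enthalpies, reactants minus products:
= [9·(-94.0) + 7·(-68.3) + 1·(-372.8)] − [2·(-463.0) + 1·(-838.6)]
= 67.7 kcal/mol

ΔHrxn = 67.7 kcal/mol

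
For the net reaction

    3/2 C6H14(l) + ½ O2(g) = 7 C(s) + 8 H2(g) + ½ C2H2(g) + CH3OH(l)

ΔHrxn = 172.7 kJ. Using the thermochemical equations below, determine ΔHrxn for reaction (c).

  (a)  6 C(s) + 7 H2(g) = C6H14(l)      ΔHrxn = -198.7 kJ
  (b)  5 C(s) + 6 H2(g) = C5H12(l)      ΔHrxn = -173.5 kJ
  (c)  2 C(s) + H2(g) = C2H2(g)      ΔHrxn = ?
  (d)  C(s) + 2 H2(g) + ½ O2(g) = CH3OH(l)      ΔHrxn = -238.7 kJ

(a) reversed and × 3/2 (C6H14(l) must end up as a reactant; scale by 3/2 for the 3/2 C6H14(l)): (-3/2)·(-198.7) = +298.05 kJ
(b): not needed (C5H12(l) appears nowhere else).
(c) × 1/2 (scale by 1/2 for the 1/2 C2H2(g)): contributes 1/2·x
(d) as written (CH3OH(l) already on the product side): -238.7 kJ
+172.7 = (+298.05) + (-238.7) + 1/2·x
x = (+172.7 − (+59.35)) / (1/2) = 226.7 kJ

ΔHrxn = 226.7 kJ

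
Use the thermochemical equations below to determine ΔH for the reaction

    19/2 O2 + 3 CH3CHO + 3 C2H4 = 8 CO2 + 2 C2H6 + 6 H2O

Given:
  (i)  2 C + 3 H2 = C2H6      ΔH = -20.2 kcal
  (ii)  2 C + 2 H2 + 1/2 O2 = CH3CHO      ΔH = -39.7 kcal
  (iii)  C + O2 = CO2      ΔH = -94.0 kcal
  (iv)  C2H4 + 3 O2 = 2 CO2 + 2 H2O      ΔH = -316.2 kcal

(i) × 2: (2)·(-20.2) = -40.4 kcal
(ii) reversed and × 3: (-3)·(-39.7) = +119.1 kcal
(iii) × 2: (2)·(-94.0) = -188.0 kcal
(iv) × 3: (3)·(-316.2) = -948.6 kcal
Since enthalpy is a state function, ΔH = (-40.4) + (+119.1) + (-188.0) + (-948.6) = -1057.9 kcal

ΔH = -1057.9 kcal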